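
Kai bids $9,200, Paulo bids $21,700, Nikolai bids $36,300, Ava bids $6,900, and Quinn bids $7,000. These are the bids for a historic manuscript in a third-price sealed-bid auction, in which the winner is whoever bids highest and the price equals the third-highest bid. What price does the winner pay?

Ranking the bids: Nikolai $36,300; Paulo $21,700; Kai $9,200; Quinn $7,000; Ava $6,900.
Nikolai is the highest bidder, so Nikolai wins.
Under the third-price rule, the price is the third-highest bid: $9,200.

$9,200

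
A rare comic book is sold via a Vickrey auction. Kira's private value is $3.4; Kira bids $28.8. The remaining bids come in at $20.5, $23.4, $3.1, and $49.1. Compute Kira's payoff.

$0.0

Highest competing bid: $49.1.
Kira's bid $28.8 is not the highest, so Kira loses, pays nothing, and earns zero payoff.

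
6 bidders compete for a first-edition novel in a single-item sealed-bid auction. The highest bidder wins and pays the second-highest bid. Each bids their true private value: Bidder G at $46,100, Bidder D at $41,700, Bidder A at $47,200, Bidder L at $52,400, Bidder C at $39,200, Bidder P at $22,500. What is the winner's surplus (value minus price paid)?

Winner's surplus: $5,200.

Sorted high to low: Bidder L $52,400; Bidder A $47,200; Bidder G $46,100; Bidder D $41,700; Bidder C $39,200; Bidder P $22,500.
Bidder L wins with the top bid and pays the second-highest, $47,200.
Surplus = $52,400 − $47,200 = $5,200.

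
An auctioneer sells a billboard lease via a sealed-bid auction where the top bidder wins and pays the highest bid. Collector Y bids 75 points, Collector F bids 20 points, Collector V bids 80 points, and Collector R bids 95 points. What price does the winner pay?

Ranking the bids: Collector R 95 points; Collector V 80 points; Collector Y 75 points; Collector F 20 points.
Collector R is the highest bidder, so Collector R wins.
Under the first-price rule, the price is the highest bid: 95 points.

The winner pays 95 points.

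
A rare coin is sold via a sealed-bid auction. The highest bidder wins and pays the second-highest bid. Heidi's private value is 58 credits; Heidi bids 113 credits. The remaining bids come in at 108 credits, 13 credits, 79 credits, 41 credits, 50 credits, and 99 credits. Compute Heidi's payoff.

-50 credits

Highest competing bid: 108 credits.
Heidi's bid 113 credits is the highest overall, so Heidi wins and pays the second-highest bid, 108 credits.
Payoff = value − price = 58 credits − 108 credits = -50 credits.
Overbidding won the item at a price above value — truthful bidding would have avoided this loss.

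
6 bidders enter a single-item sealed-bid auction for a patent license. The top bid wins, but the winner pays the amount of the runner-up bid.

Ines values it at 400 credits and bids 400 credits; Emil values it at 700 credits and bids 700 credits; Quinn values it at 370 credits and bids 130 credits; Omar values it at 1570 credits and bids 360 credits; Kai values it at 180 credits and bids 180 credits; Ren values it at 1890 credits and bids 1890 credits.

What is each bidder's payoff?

Ines 0 credits, Emil 0 credits, Quinn 0 credits, Omar 0 credits, Kai 0 credits, Ren 1190 credits.

Ranking the bids: Ren 1890 credits > Emil 700 credits > Ines 400 credits > Omar 360 credits > Kai 180 credits > Quinn 130 credits.
Ren has the top bid and wins; the price is the second-highest bid, 700 credits.
Ren's payoff = 1890 credits − 700 credits = 1190 credits. All other bidders lose, so their payoff is 0.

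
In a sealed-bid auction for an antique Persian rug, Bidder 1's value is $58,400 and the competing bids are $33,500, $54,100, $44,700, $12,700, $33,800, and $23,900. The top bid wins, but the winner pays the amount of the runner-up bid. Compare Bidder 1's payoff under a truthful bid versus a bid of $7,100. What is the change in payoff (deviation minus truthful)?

The highest competing bid is $54,100.
Bidding truthfully at $58,400: Bidder 1 has the top bid, wins, and pays the second-highest bid $54,100. Payoff = $58,400 − $54,100 = $4,300.
Bidding $7,100: the top bid is $54,100 (a rival), so Bidder 1 loses. Payoff = $0.
Change = $0 − $4,300 = -$4,300.
Deviating from a truthful bid can only lose payoff in a second-price auction — never gain.

Change in payoff: -$4,300.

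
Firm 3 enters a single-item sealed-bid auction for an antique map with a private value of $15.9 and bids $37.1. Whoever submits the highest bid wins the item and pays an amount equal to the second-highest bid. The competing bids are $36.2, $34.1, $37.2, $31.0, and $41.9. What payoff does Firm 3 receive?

Payoff = $0.0.

Highest competing bid: $41.9.
Firm 3's bid $37.1 is not the highest, so Firm 3 loses, pays nothing, and earns zero payoff.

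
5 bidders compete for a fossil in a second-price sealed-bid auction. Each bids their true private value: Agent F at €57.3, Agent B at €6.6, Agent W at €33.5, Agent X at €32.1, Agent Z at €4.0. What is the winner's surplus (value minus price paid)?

Bids in descending order: Agent F €57.3; Agent W €33.5; Agent X €32.1; Agent B €6.6; Agent Z €4.0.
Agent F wins with the top bid and pays the second-highest, €33.5.
Surplus = €57.3 − €33.5 = €23.8.

Winner's surplus: €23.8.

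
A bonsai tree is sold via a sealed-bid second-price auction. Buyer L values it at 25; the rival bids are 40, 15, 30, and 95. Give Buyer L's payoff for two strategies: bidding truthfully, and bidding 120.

Truthful: 0; alternative: -70.

The highest competing bid is 95.
Bidding truthfully at 25: the top bid is 95 (a rival), so Buyer L loses. Payoff = 0.
Bidding 120: Buyer L has the top bid, wins, and pays the second-highest bid 95. Payoff = 25 − 95 = -70.
This is the dominant-strategy logic: truthful bidding weakly beats any alternative.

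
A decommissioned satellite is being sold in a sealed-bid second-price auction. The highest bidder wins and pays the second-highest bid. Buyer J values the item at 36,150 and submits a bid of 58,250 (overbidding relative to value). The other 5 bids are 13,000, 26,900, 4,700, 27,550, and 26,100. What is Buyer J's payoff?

Highest competing bid: 27,550.
Buyer J's bid 58,250 is the highest overall, so Buyer J wins and pays the second-highest bid, 27,550.
Payoff = value − price = 36,150 − 27,550 = 8,600.

Buyer J's payoff: 8,600.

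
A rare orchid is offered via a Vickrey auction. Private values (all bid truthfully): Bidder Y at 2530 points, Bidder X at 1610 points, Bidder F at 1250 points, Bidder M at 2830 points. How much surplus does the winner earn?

Bids in descending order: Bidder M 2830 points, then Bidder Y 2530 points, then Bidder X 1610 points, then Bidder F 1250 points.
Bidder M wins with the top bid and pays the second-highest, 2530 points.
Surplus = 2830 points − 2530 points = 300 points.

Surplus = 300 points.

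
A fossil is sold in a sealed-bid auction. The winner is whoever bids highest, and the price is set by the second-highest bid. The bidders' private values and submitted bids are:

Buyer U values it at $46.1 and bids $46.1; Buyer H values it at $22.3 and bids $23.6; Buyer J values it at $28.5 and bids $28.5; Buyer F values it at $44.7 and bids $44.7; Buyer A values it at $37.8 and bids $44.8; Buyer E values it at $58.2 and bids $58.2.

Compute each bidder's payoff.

Payoffs: Buyer U $0.0, Buyer H $0.0, Buyer J $0.0, Buyer F $0.0, Buyer A $0.0, Buyer E $12.1.

Ranking the bids: Buyer E $58.2, then Buyer U $46.1, then Buyer A $44.8, then Buyer F $44.7, then Buyer J $28.5, then Buyer H $23.6.
Buyer E has the top bid and wins; the price is the second-highest bid, $46.1.
Buyer E's payoff = $58.2 − $46.1 = $12.1. All other bidders lose, so their payoff is 0.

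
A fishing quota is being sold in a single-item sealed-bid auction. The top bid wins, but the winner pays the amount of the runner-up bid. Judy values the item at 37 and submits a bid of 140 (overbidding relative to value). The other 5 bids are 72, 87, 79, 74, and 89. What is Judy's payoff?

Highest competing bid: 89.
Judy's bid 140 is the highest overall, so Judy wins and pays the second-highest bid, 89.
Payoff = value − price = 37 − 89 = -52.

Payoff = -52.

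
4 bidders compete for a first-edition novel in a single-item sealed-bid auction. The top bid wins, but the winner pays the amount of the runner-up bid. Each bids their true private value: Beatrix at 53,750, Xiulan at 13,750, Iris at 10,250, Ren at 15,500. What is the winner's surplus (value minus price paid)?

Bids in descending order: Beatrix 53,750; Ren 15,500; Xiulan 13,750; Iris 10,250.
Beatrix wins with the top bid and pays the second-highest, 15,500.
Surplus = 53,750 − 15,500 = 38,250.

Surplus = 38,250.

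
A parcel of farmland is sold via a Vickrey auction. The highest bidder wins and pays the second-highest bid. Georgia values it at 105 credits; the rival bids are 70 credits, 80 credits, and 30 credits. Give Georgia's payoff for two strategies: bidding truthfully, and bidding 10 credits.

Truthful: 25 credits; alternative: 0 credits.

The highest competing bid is 80 credits.
Bidding truthfully at 105 credits: Georgia has the top bid, wins, and pays the second-highest bid 80 credits. Payoff = 105 credits − 80 credits = 25 credits.
Bidding 10 credits: the top bid is 80 credits (a rival), so Georgia loses. Payoff = 0 credits.
This is the dominant-strategy logic: truthful bidding weakly beats any alternative.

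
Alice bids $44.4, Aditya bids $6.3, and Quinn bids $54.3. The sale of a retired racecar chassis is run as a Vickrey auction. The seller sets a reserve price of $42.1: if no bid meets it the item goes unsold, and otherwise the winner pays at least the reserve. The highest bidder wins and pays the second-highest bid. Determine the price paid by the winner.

Price paid: $44.4.

Bids in descending order: Quinn $54.3, then Alice $44.4, then Aditya $6.3.
Quinn has the highest bid, so Quinn wins.
The second-highest bid is $44.4, which exceeds the reserve, so that sets the price.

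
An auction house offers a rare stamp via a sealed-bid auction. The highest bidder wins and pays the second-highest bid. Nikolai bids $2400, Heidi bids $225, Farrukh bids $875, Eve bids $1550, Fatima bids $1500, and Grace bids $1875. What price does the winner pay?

The winner pays $1875.

Ranking the bids: Nikolai $2400, then Grace $1875, then Eve $1550, then Fatima $1500, then Farrukh $875, then Heidi $225.
Nikolai has the highest bid, so Nikolai wins.
The second-highest bid is $1875, so that is what Nikolai pays.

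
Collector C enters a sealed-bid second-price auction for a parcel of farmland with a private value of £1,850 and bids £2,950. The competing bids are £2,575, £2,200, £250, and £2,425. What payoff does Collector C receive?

Payoff = -£725.

Highest competing bid: £2,575.
Collector C's bid £2,950 is the highest overall, so Collector C wins and pays the second-highest bid, £2,575.
Payoff = value − price = £1,850 − £2,575 = -£725.
Overbidding won the item at a price above value — truthful bidding would have avoided this loss.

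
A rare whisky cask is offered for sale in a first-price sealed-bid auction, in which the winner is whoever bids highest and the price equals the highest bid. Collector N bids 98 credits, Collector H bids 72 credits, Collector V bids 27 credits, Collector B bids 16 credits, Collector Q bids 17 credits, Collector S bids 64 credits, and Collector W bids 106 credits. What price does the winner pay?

106 credits

Sorted high to low: Collector W 106 credits, then Collector N 98 credits, then Collector H 72 credits, then Collector S 64 credits, then Collector V 27 credits, then Collector Q 17 credits, then Collector B 16 credits.
Collector W is the highest bidder, so Collector W wins.
Under the first-price rule, the price is the highest bid: 106 credits.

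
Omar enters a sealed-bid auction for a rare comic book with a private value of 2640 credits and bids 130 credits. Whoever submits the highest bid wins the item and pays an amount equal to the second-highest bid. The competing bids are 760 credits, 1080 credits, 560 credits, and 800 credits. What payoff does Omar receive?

Omar's payoff: 0 credits.

Highest competing bid: 1080 credits.
Omar's bid 130 credits is not the highest, so Omar loses, pays nothing, and earns zero payoff.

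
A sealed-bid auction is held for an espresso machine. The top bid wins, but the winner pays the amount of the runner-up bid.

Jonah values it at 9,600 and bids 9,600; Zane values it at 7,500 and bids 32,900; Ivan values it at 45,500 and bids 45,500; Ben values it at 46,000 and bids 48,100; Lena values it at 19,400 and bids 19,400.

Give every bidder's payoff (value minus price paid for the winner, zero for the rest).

Ranking the bids: Ben 48,100; Ivan 45,500; Zane 32,900; Lena 19,400; Jonah 9,600.
Ben has the top bid and wins; the price is the second-highest bid, 45,500.
Ben's payoff = 46,000 − 45,500 = 500. All other bidders lose, so their payoff is 0.

Jonah 0, Zane 0, Ivan 0, Ben 500, Lena 0.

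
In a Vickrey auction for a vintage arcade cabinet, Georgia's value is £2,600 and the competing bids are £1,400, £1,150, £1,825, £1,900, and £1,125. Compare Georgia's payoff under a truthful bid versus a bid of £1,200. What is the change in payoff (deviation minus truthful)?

Change in payoff: -£700.

The highest competing bid is £1,900.
Bidding truthfully at £2,600: Georgia has the top bid, wins, and pays the second-highest bid £1,900. Payoff = £2,600 − £1,900 = £700.
Bidding £1,200: the top bid is £1,900 (a rival), so Georgia loses. Payoff = £0.
Change = £0 − £700 = -£700.
Deviating from a truthful bid can only lose payoff in a second-price auction — never gain.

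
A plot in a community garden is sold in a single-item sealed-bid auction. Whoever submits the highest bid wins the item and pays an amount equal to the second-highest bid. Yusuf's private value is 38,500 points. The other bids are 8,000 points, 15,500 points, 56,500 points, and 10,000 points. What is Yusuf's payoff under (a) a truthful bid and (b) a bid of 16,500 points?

The highest competing bid is 56,500 points.
Bidding truthfully at 38,500 points: the top bid is 56,500 points (a rival), so Yusuf loses. Payoff = 0 points.
Bidding 16,500 points: the top bid is 56,500 points (a rival), so Yusuf loses. Payoff = 0 points.
The bid only affects whether you win, not the price — here both bids land on the same side of the top rival bid, so the deviation is payoff-neutral.

(a) 0 points  (b) 0 points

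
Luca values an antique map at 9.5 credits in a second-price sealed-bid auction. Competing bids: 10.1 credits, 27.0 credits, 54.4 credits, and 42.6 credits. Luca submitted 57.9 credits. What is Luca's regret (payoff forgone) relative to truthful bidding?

Payoff forgone: 44.9 credits.

The highest competing bid is 54.4 credits.
Bidding truthfully at 9.5 credits: the top bid is 54.4 credits (a rival), so Luca loses. Payoff = 0.0 credits.
Bidding 57.9 credits: Luca has the top bid, wins, and pays the second-highest bid 54.4 credits. Payoff = 9.5 credits − 54.4 credits = -44.9 credits.
Regret = truthful payoff − actual payoff = 0.0 credits − -44.9 credits = 44.9 credits.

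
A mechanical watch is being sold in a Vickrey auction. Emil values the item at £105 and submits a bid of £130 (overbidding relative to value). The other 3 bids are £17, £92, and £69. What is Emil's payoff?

Highest competing bid: £92.
Emil's bid £130 is the highest overall, so Emil wins and pays the second-highest bid, £92.
Payoff = value − price = £105 − £92 = £13.

Payoff = £13.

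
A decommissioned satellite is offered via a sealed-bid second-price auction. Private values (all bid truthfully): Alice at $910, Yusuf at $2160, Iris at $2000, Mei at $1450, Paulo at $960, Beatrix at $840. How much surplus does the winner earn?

Surplus = $160.

Sorted high to low: Yusuf $2160 > Iris $2000 > Mei $1450 > Paulo $960 > Alice $910 > Beatrix $840.
Yusuf wins with the top bid and pays the second-highest, $2000.
Surplus = $2160 − $2000 = $160.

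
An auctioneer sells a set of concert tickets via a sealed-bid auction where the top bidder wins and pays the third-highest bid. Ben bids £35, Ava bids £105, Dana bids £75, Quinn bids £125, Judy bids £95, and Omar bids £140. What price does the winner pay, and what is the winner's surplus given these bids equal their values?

Ranking the bids: Omar £140, then Quinn £125, then Ava £105, then Judy £95, then Dana £75, then Ben £35.
Omar is the highest bidder, so Omar wins.
Under the third-price rule, the price is the third-highest bid: £105.
Surplus = £140 − £105 = £35.

The winner pays £105 for a surplus of £35.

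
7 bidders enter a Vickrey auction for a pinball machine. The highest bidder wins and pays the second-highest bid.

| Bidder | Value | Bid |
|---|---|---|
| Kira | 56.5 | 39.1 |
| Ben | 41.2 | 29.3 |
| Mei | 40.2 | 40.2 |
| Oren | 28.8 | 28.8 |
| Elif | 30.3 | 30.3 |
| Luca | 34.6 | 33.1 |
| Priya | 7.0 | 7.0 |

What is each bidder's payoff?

Payoffs: Kira 0.0, Ben 0.0, Mei 1.1, Oren 0.0, Elif 0.0, Luca 0.0, Priya 0.0.

Ranking the bids: Mei 40.2; Kira 39.1; Luca 33.1; Elif 30.3; Ben 29.3; Oren 28.8; Priya 7.0.
Mei has the top bid and wins; the price is the second-highest bid, 39.1.
Mei's payoff = 40.2 − 39.1 = 1.1. All other bidders lose, so their payoff is 0.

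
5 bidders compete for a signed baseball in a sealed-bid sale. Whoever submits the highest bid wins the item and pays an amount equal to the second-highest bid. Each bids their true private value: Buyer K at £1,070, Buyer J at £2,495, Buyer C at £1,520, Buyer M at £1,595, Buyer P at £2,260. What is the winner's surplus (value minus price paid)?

Ranking the bids: Buyer J £2,495, then Buyer P £2,260, then Buyer M £1,595, then Buyer C £1,520, then Buyer K £1,070.
Buyer J wins with the top bid and pays the second-highest, £2,260.
Surplus = £2,495 − £2,260 = £235.

Winner's surplus: £235.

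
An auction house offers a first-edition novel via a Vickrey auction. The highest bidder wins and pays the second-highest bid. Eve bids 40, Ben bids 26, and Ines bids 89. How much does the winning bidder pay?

Ranking the bids: Ines 89; Eve 40; Ben 26.
Ines has the highest bid, so Ines wins.
The second-highest bid is 40, so that is what Ines pays.

Price paid: 40.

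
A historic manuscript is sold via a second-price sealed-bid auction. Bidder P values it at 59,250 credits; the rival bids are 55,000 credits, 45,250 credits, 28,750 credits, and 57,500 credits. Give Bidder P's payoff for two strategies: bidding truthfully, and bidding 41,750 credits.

(a) 1,750 credits  (b) 0 credits

The highest competing bid is 57,500 credits.
Bidding truthfully at 59,250 credits: Bidder P has the top bid, wins, and pays the second-highest bid 57,500 credits. Payoff = 59,250 credits − 57,500 credits = 1,750 credits.
Bidding 41,750 credits: the top bid is 57,500 credits (a rival), so Bidder P loses. Payoff = 0 credits.
Deviating from a truthful bid can only lose payoff in a second-price auction — never gain.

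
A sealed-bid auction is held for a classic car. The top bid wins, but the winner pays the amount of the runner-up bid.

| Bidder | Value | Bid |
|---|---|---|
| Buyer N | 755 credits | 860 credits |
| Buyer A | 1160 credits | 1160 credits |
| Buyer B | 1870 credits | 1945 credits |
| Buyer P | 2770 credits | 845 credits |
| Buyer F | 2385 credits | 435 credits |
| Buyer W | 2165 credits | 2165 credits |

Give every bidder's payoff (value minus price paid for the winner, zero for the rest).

Sorted high to low: Buyer W 2165 credits > Buyer B 1945 credits > Buyer A 1160 credits > Buyer N 860 credits > Buyer P 845 credits > Buyer F 435 credits.
Buyer W has the top bid and wins; the price is the second-highest bid, 1945 credits.
Buyer W's payoff = 2165 credits − 1945 credits = 220 credits. All other bidders lose, so their payoff is 0.

Buyer N 0 credits, Buyer A 0 credits, Buyer B 0 credits, Buyer P 0 credits, Buyer F 0 credits, Buyer W 220 credits.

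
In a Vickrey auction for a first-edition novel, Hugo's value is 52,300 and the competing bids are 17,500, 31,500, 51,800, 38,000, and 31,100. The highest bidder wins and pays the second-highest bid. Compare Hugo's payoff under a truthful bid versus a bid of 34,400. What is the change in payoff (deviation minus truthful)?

Payoff change: -500.

The highest competing bid is 51,800.
Bidding truthfully at 52,300: Hugo has the top bid, wins, and pays the second-highest bid 51,800. Payoff = 52,300 − 51,800 = 500.
Bidding 34,400: the top bid is 51,800 (a rival), so Hugo loses. Payoff = 0.
Change = 0 − 500 = -500.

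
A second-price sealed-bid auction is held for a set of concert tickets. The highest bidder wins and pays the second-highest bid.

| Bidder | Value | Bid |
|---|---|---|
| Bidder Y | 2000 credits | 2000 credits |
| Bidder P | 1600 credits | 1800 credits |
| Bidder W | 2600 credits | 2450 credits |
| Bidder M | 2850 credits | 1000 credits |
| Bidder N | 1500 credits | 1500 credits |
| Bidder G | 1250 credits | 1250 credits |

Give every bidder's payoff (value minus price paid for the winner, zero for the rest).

Sorted high to low: Bidder W 2450 credits; Bidder Y 2000 credits; Bidder P 1800 credits; Bidder N 1500 credits; Bidder G 1250 credits; Bidder M 1000 credits.
Bidder W has the top bid and wins; the price is the second-highest bid, 2000 credits.
Bidder W's payoff = 2600 credits − 2000 credits = 600 credits. All other bidders lose, so their payoff is 0.

Payoffs: Bidder Y 0 credits, Bidder P 0 credits, Bidder W 600 credits, Bidder M 0 credits, Bidder N 0 credits, Bidder G 0 credits.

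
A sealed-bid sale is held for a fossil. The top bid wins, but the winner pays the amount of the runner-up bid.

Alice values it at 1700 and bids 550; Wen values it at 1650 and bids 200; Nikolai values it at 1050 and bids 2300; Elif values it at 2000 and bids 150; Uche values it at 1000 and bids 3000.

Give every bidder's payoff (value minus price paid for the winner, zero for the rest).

Alice 0, Wen 0, Nikolai 0, Elif 0, Uche -1300.

Ranking the bids: Uche 3000 > Nikolai 2300 > Alice 550 > Wen 200 > Elif 150.
Uche has the top bid and wins; the price is the second-highest bid, 2300.
Uche's payoff = 1000 − 2300 = -1300. All other bidders lose, so their payoff is 0.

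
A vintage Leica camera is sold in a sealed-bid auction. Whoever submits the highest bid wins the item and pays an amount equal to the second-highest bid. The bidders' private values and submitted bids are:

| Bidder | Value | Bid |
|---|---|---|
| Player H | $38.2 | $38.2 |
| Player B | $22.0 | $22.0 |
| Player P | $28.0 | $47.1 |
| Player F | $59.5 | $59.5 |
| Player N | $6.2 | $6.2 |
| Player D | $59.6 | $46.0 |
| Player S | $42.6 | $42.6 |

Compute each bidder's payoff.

Bids in descending order: Player F $59.5, then Player P $47.1, then Player D $46.0, then Player S $42.6, then Player H $38.2, then Player B $22.0, then Player N $6.2.
Player F has the top bid and wins; the price is the second-highest bid, $47.1.
Player F's payoff = $59.5 − $47.1 = $12.4. All other bidders lose, so their payoff is 0.

Payoffs: Player H $0.0, Player B $0.0, Player P $0.0, Player F $12.4, Player N $0.0, Player D $0.0, Player S $0.0.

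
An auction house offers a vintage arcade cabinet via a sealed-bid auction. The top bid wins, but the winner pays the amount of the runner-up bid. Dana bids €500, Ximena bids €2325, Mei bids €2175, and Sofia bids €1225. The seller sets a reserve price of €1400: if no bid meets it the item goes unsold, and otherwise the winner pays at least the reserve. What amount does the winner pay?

Ordered from highest: Ximena €2325 > Mei €2175 > Sofia €1225 > Dana €500.
Ximena has the highest bid, so Ximena wins.
The second-highest bid is €2175, which exceeds the reserve, so that sets the price.

€2175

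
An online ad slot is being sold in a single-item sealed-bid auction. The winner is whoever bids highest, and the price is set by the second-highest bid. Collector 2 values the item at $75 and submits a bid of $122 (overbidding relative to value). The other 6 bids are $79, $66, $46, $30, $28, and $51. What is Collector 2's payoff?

Payoff = -$4.

Highest competing bid: $79.
Collector 2's bid $122 is the highest overall, so Collector 2 wins and pays the second-highest bid, $79.
Payoff = value − price = $75 − $79 = -$4.
Overbidding won the item at a price above value — truthful bidding would have avoided this loss.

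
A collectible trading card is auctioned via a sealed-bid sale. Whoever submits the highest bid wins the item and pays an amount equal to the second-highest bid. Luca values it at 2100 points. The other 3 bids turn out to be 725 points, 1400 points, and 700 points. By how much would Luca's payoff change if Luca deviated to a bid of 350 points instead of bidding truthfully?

Change in payoff: -700 points.

The highest competing bid is 1400 points.
Bidding truthfully at 2100 points: Luca has the top bid, wins, and pays the second-highest bid 1400 points. Payoff = 2100 points − 1400 points = 700 points.
Bidding 350 points: the top bid is 1400 points (a rival), so Luca loses. Payoff = 0 points.
Change = 0 points − 700 points = -700 points.
Deviating from a truthful bid can only lose payoff in a second-price auction — never gain.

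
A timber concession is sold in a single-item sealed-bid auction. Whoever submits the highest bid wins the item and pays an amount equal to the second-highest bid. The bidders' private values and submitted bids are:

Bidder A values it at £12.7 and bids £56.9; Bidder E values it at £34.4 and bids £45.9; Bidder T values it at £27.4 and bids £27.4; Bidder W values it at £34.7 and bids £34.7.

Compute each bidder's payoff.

Bidder A -£33.2, Bidder E £0.0, Bidder T £0.0, Bidder W £0.0.

Ranking the bids: Bidder A £56.9 > Bidder E £45.9 > Bidder W £34.7 > Bidder T £27.4.
Bidder A has the top bid and wins; the price is the second-highest bid, £45.9.
Bidder A's payoff = £12.7 − £45.9 = -£33.2. All other bidders lose, so their payoff is 0.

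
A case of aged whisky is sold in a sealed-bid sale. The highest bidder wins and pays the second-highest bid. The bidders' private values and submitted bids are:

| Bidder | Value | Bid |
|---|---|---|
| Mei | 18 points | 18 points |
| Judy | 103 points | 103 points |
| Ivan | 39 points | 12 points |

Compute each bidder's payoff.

Payoffs: Mei 0 points, Judy 85 points, Ivan 0 points.

Bids in descending order: Judy 103 points; Mei 18 points; Ivan 12 points.
Judy has the top bid and wins; the price is the second-highest bid, 18 points.
Judy's payoff = 103 points − 18 points = 85 points. All other bidders lose, so their payoff is 0.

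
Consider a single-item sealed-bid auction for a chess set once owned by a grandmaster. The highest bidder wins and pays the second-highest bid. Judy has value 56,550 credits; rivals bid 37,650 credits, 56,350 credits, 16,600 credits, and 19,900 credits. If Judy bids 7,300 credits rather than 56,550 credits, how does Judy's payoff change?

Change in payoff: -200 credits.

The highest competing bid is 56,350 credits.
Bidding truthfully at 56,550 credits: Judy has the top bid, wins, and pays the second-highest bid 56,350 credits. Payoff = 56,550 credits − 56,350 credits = 200 credits.
Bidding 7,300 credits: the top bid is 56,350 credits (a rival), so Judy loses. Payoff = 0 credits.
Change = 0 credits − 200 credits = -200 credits.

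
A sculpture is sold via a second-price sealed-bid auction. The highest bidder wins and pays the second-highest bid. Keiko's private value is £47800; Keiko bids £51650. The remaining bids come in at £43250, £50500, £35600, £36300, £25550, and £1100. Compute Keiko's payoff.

Highest competing bid: £50500.
Keiko's bid £51650 is the highest overall, so Keiko wins and pays the second-highest bid, £50500.
Payoff = value − price = £47800 − £50500 = -£2700.
Overbidding won the item at a price above value — truthful bidding would have avoided this loss.

-£2700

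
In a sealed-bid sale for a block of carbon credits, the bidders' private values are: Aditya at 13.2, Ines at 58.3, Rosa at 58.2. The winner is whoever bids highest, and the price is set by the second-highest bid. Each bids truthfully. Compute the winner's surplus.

Winner's surplus: 0.1.

Ranking the bids: Ines 58.3, then Rosa 58.2, then Aditya 13.2.
Ines wins with the top bid and pays the second-highest, 58.2.
Surplus = 58.3 − 58.2 = 0.1.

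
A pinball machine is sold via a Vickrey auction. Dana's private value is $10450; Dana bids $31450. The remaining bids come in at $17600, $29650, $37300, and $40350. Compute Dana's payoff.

Highest competing bid: $40350.
Dana's bid $31450 is not the highest, so Dana loses, pays nothing, and earns zero payoff.

$0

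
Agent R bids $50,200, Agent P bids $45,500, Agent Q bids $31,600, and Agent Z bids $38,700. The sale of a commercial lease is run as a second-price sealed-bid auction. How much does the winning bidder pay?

Ordered from highest: Agent R $50,200; Agent P $45,500; Agent Z $38,700; Agent Q $31,600.
Agent R has the highest bid, so Agent R wins.
The second-highest bid is $45,500, so that is what Agent R pays.

$45,500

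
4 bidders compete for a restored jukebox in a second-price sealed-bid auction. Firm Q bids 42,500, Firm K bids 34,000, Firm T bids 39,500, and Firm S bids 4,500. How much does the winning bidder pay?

Sorted high to low: Firm Q 42,500; Firm T 39,500; Firm K 34,000; Firm S 4,500.
Firm Q has the highest bid, so Firm Q wins.
The second-highest bid is 39,500, so that is what Firm Q pays.

39,500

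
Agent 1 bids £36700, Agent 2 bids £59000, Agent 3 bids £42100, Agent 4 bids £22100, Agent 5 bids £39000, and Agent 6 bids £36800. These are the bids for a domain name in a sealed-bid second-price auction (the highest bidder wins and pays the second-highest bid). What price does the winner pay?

Price paid: £42100.

Ordered from highest: Agent 2 £59000, then Agent 3 £42100, then Agent 5 £39000, then Agent 6 £36800, then Agent 1 £36700, then Agent 4 £22100.
Agent 2 is the highest bidder, so Agent 2 wins.
Under the second-price rule, the price is the second-highest bid: £42100.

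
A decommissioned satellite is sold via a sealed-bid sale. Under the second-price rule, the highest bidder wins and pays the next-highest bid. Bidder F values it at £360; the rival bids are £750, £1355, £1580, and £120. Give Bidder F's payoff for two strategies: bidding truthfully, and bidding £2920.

Truthful: £0; alternative: -£1220.

The highest competing bid is £1580.
Bidding truthfully at £360: the top bid is £1580 (a rival), so Bidder F loses. Payoff = £0.
Bidding £2920: Bidder F has the top bid, wins, and pays the second-highest bid £1580. Payoff = £360 − £1580 = -£1220.
Deviating from a truthful bid can only lose payoff in a second-price auction — never gain.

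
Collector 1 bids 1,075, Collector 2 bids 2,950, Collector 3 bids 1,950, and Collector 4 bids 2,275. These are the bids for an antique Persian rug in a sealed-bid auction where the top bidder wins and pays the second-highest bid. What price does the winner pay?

Sorted high to low: Collector 2 2,950 > Collector 4 2,275 > Collector 3 1,950 > Collector 1 1,075.
Collector 2 is the highest bidder, so Collector 2 wins.
Under the second-price rule, the price is the second-highest bid: 2,275.

2,275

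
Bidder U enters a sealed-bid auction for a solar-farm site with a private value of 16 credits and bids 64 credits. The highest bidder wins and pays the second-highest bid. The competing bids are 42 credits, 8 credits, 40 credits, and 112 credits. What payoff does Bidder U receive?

Highest competing bid: 112 credits.
Bidder U's bid 64 credits is not the highest, so Bidder U loses, pays nothing, and earns zero payoff.

Payoff = 0 credits.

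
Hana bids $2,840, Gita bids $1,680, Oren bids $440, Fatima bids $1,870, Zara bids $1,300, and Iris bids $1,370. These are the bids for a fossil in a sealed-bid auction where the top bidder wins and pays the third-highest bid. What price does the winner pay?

Price paid: $1,680.

Sorted high to low: Hana $2,840; Fatima $1,870; Gita $1,680; Iris $1,370; Zara $1,300; Oren $440.
Hana is the highest bidder, so Hana wins.
Under the third-price rule, the price is the third-highest bid: $1,680.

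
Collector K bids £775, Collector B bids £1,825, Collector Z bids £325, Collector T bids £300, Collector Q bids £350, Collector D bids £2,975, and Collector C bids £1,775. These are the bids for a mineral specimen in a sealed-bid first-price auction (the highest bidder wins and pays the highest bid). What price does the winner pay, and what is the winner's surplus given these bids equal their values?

Price £2,975; surplus £0.

Ranking the bids: Collector D £2,975, then Collector B £1,825, then Collector C £1,775, then Collector K £775, then Collector Q £350, then Collector Z £325, then Collector T £300.
Collector D is the highest bidder, so Collector D wins.
Under the first-price rule, the price is the highest bid: £2,975.
Surplus = £2,975 − £2,975 = £0.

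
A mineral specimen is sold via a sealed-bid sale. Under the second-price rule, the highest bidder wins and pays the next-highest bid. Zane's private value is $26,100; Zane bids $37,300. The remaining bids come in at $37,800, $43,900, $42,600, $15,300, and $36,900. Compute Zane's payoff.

Highest competing bid: $43,900.
Zane's bid $37,300 is not the highest, so Zane loses, pays nothing, and earns zero payoff.

$0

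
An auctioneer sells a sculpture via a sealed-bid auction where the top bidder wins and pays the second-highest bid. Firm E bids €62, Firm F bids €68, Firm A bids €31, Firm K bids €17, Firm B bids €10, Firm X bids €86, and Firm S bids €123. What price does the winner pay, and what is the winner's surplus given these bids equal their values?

Ordered from highest: Firm S €123 > Firm X €86 > Firm F €68 > Firm E €62 > Firm A €31 > Firm K €17 > Firm B €10.
Firm S is the highest bidder, so Firm S wins.
Under the second-price rule, the price is the second-highest bid: €86.
Surplus = €123 − €86 = €37.

Price €86; surplus €37.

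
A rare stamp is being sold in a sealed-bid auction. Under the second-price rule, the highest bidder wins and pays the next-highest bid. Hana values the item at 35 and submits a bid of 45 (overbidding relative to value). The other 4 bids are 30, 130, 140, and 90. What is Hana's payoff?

Highest competing bid: 140.
Hana's bid 45 is not the highest, so Hana loses, pays nothing, and earns zero payoff.

Payoff = 0.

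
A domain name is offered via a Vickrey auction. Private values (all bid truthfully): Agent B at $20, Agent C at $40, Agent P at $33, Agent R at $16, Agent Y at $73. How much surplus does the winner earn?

Bids in descending order: Agent Y $73; Agent C $40; Agent P $33; Agent B $20; Agent R $16.
Agent Y wins with the top bid and pays the second-highest, $40.
Surplus = $73 − $40 = $33.

Surplus = $33.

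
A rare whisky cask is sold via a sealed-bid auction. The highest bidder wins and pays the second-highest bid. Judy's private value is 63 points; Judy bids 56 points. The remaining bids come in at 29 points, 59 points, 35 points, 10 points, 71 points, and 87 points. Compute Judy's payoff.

Payoff = 0 points.

Highest competing bid: 87 points.
Judy's bid 56 points is not the highest, so Judy loses, pays nothing, and earns zero payoff.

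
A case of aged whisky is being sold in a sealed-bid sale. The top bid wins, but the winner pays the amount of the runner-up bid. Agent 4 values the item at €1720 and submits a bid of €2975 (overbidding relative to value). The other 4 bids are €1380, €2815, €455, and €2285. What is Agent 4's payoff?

Highest competing bid: €2815.
Agent 4's bid €2975 is the highest overall, so Agent 4 wins and pays the second-highest bid, €2815.
Payoff = value − price = €1720 − €2815 = -€1095.
Overbidding won the item at a price above value — truthful bidding would have avoided this loss.

-€1095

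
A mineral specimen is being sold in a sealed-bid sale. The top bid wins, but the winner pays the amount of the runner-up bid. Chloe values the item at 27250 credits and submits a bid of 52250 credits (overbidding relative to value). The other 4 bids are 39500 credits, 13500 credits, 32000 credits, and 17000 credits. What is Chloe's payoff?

Payoff = -12250 credits.

Highest competing bid: 39500 credits.
Chloe's bid 52250 credits is the highest overall, so Chloe wins and pays the second-highest bid, 39500 credits.
Payoff = value − price = 27250 credits − 39500 credits = -12250 credits.
Overbidding won the item at a price above value — truthful bidding would have avoided this loss.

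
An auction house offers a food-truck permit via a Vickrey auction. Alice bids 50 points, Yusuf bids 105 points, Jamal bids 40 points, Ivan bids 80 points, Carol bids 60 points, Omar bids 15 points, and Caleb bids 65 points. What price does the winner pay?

Price paid: 80 points.

Ranking the bids: Yusuf 105 points, then Ivan 80 points, then Caleb 65 points, then Carol 60 points, then Alice 50 points, then Jamal 40 points, then Omar 15 points.
Yusuf has the highest bid, so Yusuf wins.
The second-highest bid is 80 points, so that is what Yusuf pays.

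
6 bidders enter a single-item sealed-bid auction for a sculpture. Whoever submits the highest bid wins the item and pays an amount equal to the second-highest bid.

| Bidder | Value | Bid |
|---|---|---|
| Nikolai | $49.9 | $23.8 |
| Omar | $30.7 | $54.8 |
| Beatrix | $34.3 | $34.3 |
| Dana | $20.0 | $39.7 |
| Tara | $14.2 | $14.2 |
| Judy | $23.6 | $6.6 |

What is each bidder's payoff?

Ordered from highest: Omar $54.8; Dana $39.7; Beatrix $34.3; Nikolai $23.8; Tara $14.2; Judy $6.6.
Omar has the top bid and wins; the price is the second-highest bid, $39.7.
Omar's payoff = $30.7 − $39.7 = -$9.0. All other bidders lose, so their payoff is 0.

Nikolai $0.0, Omar -$9.0, Beatrix $0.0, Dana $0.0, Tara $0.0, Judy $0.0.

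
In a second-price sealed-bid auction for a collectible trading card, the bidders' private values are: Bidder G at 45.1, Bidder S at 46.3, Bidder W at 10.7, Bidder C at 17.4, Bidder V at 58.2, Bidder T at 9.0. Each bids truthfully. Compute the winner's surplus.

11.9

Bids in descending order: Bidder V 58.2; Bidder S 46.3; Bidder G 45.1; Bidder C 17.4; Bidder W 10.7; Bidder T 9.0.
Bidder V wins with the top bid and pays the second-highest, 46.3.
Surplus = 58.2 − 46.3 = 11.9.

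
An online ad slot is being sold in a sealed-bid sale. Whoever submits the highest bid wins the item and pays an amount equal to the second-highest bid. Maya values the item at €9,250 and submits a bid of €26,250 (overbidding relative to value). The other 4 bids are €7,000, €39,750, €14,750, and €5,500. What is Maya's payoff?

€0

Highest competing bid: €39,750.
Maya's bid €26,250 is not the highest, so Maya loses, pays nothing, and earns zero payoff.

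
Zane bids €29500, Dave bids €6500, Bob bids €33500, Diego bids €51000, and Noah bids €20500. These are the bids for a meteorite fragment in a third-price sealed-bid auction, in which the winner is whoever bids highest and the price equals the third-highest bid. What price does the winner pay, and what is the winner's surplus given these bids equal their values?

Bids in descending order: Diego €51000, then Bob €33500, then Zane €29500, then Noah €20500, then Dave €6500.
Diego is the highest bidder, so Diego wins.
Under the third-price rule, the price is the third-highest bid: €29500.
Surplus = €51000 − €29500 = €21500.

The winner pays €29500 for a surplus of €21500.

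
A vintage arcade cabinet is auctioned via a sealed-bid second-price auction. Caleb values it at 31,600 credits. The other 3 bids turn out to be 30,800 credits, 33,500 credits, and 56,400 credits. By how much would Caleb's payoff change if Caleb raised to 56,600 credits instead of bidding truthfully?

The highest competing bid is 56,400 credits.
Bidding truthfully at 31,600 credits: the top bid is 56,400 credits (a rival), so Caleb loses. Payoff = 0 credits.
Bidding 56,600 credits: Caleb has the top bid, wins, and pays the second-highest bid 56,400 credits. Payoff = 31,600 credits − 56,400 credits = -24,800 credits.
Change = -24,800 credits − 0 credits = -24,800 credits.

Change in payoff: -24,800 credits.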